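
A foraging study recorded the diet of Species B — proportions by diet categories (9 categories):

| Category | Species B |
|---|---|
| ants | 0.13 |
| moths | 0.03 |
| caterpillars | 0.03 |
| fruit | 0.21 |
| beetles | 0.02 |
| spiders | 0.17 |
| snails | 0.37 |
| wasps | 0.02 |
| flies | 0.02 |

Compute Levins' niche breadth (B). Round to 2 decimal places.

Σpᵢ² = 0.13² + 0.03² + 0.03² + 0.21² + 0.02² + 0.17² + 0.37² + 0.02² + 0.02² = 0.0169 + 0.0009 + 0.0009 + 0.0441 + 0.0004 + 0.0289 + 0.1369 + 0.0004 + 0.0004 = 0.2298
B = 1 / 0.2298 = 4.3516

4.35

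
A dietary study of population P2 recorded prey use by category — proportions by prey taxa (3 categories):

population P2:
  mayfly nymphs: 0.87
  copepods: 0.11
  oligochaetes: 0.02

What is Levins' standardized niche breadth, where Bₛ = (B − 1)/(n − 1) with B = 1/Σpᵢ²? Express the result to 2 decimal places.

0.15

Σpᵢ² = 0.87² + 0.11² + 0.02² = 0.7569 + 0.0121 + 0.0004 = 0.7694
B = 1 / 0.7694 = 1.2997
Bₛ = (B − 1)/(n − 1) = (1.2997 − 1)/(3 − 1) = 0.2997/2 = 0.1499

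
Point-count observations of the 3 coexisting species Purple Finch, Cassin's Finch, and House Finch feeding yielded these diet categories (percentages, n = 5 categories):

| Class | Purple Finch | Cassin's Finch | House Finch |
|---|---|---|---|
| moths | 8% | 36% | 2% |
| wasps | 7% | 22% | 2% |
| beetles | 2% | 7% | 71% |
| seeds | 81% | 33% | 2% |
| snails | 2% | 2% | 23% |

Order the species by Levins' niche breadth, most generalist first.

Convert percentages to proportions (divide by 100).
Σp_Purpᵢ² = 0.08² + 0.07² + 0.02² + 0.81² + 0.02² = 0.0064 + 0.0049 + 0.0004 + 0.6561 + 0.0004 = 0.6682
B_Purp = 1 / 0.6682 = 1.4966
Σp_Cassᵢ² = 0.36² + 0.22² + 0.07² + 0.33² + 0.02² = 0.1296 + 0.0484 + 0.0049 + 0.1089 + 0.0004 = 0.2922
B_Cass = 1 / 0.2922 = 3.4223
Σp_Housᵢ² = 0.02² + 0.02² + 0.71² + 0.02² + 0.23² = 0.0004 + 0.0004 + 0.5041 + 0.0004 + 0.0529 = 0.5582
B_Hous = 1 / 0.5582 = 1.7915
Ranking by B (broadest → narrowest): Cassin's Finch (3.42) > House Finch (1.79) > Purple Finch (1.50)

Cassin's Finch > House Finch > Purple Finch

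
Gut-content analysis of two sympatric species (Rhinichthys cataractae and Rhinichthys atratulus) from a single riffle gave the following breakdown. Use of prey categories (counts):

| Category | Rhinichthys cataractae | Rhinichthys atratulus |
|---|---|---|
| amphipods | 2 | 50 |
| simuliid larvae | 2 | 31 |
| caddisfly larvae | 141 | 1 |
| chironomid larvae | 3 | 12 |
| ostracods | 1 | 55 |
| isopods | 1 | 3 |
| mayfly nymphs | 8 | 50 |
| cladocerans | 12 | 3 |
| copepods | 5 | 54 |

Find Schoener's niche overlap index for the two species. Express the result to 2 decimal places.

Proportions for Rhinichthys cataractae (n=175): 2/175=0.0114, 2/175=0.0114, 141/175=0.8057, 3/175=0.0171, 1/175=0.0057, 1/175=0.0057, 8/175=0.0457, 12/175=0.0686, 5/175=0.0286
Proportions for Rhinichthys atratulus (n=259): 50/259=0.1931, 31/259=0.1197, 1/259=0.0039, 12/259=0.0463, 55/259=0.2124, 3/259=0.0116, 50/259=0.1931, 3/259=0.0116, 54/259=0.2085
Σ|p₁ᵢ − p₂ᵢ| = 0.1817 + 0.1083 + 0.8018 + 0.0292 + 0.2067 + 0.0059 + 0.1474 + 0.0570 + 0.1799 = 1.7179
D = 1 − ½ × 1.7179 = 1 − 0.85895 = 0.14105

0.14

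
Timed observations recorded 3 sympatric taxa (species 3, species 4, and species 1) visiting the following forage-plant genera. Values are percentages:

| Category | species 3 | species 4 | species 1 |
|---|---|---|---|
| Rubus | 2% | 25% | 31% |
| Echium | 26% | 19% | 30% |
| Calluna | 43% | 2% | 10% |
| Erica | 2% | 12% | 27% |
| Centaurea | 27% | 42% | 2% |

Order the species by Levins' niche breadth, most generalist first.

species 1 > species 4 > species 3

Convert percentages to proportions (divide by 100).
Σp_3ᵢ² = 0.02² + 0.26² + 0.43² + 0.02² + 0.27² = 0.0004 + 0.0676 + 0.1849 + 0.0004 + 0.0729 = 0.3262
B_3 = 1 / 0.3262 = 3.0656
Σp_4ᵢ² = 0.25² + 0.19² + 0.02² + 0.12² + 0.42² = 0.0625 + 0.0361 + 0.0004 + 0.0144 + 0.1764 = 0.2898
B_4 = 1 / 0.2898 = 3.4507
Σp_1ᵢ² = 0.31² + 0.30² + 0.10² + 0.27² + 0.02² = 0.0961 + 0.0900 + 0.0100 + 0.0729 + 0.0004 = 0.2694
B_1 = 1 / 0.2694 = 3.7120
Ranking by B (broadest → narrowest): species 1 (3.71) > species 4 (3.45) > species 3 (3.07)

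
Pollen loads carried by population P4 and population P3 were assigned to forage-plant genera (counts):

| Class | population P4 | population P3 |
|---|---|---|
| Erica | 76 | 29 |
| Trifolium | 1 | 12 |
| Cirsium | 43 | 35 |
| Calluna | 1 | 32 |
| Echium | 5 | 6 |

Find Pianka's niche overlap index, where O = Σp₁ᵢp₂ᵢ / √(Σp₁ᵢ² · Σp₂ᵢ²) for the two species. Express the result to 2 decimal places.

0.76

Proportions for population P4 (n=126): 76/126=0.6032, 1/126=0.0079, 43/126=0.3413, 1/126=0.0079, 5/126=0.0397
Proportions for population P3 (n=114): 29/114=0.2544, 12/114=0.1053, 35/114=0.3070, 32/114=0.2807, 6/114=0.0526
Σ p₁ᵢp₂ᵢ = 0.153454 + 0.000832 + 0.104779 + 0.002218 + 0.002088 = 0.263371
Σp_1ᵢ² = 0.6032² + 0.0079² + 0.3413² + 0.0079² + 0.0397² = 0.363850 + 0.000062 + 0.116486 + 0.000062 + 0.001576 = 0.482036
Σp_2ᵢ² = 0.2544² + 0.1053² + 0.3070² + 0.2807² + 0.0526² = 0.064719 + 0.011088 + 0.094249 + 0.078792 + 0.002767 = 0.251615
O = 0.263371 / √(0.482036 × 0.251615) = 0.263371 / 0.3482635 = 0.7562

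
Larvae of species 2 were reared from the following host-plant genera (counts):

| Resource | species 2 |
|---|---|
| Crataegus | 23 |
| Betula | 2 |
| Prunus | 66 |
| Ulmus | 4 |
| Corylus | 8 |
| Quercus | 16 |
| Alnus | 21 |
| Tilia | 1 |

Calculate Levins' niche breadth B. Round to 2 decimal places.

Proportions for species 2 (n=141): 23/141=0.1631, 2/141=0.0142, 66/141=0.4681, 4/141=0.0284, 8/141=0.0567, 16/141=0.1135, 21/141=0.1489, 1/141=0.0071
Σpᵢ² = 0.1631² + 0.0142² + 0.4681² + 0.0284² + 0.0567² + 0.1135² + 0.1489² + 0.0071² = 0.026602 + 0.000202 + 0.219118 + 0.000807 + 0.003215 + 0.012882 + 0.022171 + 0.000050 = 0.285047
B = 1 / 0.285047 = 3.5082

3.51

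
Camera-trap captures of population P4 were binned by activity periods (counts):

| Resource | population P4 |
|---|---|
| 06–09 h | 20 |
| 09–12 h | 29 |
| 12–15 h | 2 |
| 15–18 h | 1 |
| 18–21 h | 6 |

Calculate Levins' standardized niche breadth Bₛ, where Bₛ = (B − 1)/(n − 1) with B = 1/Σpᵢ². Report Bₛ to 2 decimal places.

Proportions for population P4 (n=58): 20/58=0.3448, 29/58=0.5000, 2/58=0.0345, 1/58=0.0172, 6/58=0.1034
Σpᵢ² = 0.3448² + 0.5000² + 0.0345² + 0.0172² + 0.1034² = 0.118887 + 0.250000 + 0.001190 + 0.000296 + 0.010692 = 0.381065
B = 1 / 0.381065 = 2.6242
Bₛ = (B − 1)/(n − 1) = (2.6242 − 1)/(5 − 1) = 1.6242/4 = 0.4061

0.41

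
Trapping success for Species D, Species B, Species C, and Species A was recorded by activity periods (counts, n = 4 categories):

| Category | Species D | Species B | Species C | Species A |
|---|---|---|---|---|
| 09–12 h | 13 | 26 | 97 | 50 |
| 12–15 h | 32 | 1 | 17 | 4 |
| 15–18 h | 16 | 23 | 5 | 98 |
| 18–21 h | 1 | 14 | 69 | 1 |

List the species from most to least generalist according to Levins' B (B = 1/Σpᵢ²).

Proportions for Species D (n=62): 13/62=0.2097, 32/62=0.5161, 16/62=0.2581, 1/62=0.0161
Proportions for Species B (n=64): 26/64=0.4063, 1/64=0.0156, 23/64=0.3594, 14/64=0.2188
Proportions for Species C (n=188): 97/188=0.5160, 17/188=0.0904, 5/188=0.0266, 69/188=0.3670
Proportions for Species A (n=153): 50/153=0.3268, 4/153=0.0261, 98/153=0.6405, 1/153=0.0065
Σp_Dᵢ² = 0.2097² + 0.5161² + 0.2581² + 0.0161² = 0.043974 + 0.266359 + 0.066616 + 0.000259 = 0.377208
B_D = 1 / 0.377208 = 2.6511
Σp_Bᵢ² = 0.4063² + 0.0156² + 0.3594² + 0.2188² = 0.165080 + 0.000243 + 0.129168 + 0.047873 = 0.342364
B_B = 1 / 0.342364 = 2.9209
Σp_Cᵢ² = 0.5160² + 0.0904² + 0.0266² + 0.3670² = 0.266256 + 0.008172 + 0.000708 + 0.134689 = 0.409825
B_C = 1 / 0.409825 = 2.4401
Σp_Aᵢ² = 0.3268² + 0.0261² + 0.6405² + 0.0065² = 0.106798 + 0.000681 + 0.410240 + 0.000042 = 0.517761
B_A = 1 / 0.517761 = 1.9314
Ranking by B (broadest → narrowest): Species B (2.92) > Species D (2.65) > Species C (2.44) > Species A (1.93)

Species B > Species D > Species C > Species A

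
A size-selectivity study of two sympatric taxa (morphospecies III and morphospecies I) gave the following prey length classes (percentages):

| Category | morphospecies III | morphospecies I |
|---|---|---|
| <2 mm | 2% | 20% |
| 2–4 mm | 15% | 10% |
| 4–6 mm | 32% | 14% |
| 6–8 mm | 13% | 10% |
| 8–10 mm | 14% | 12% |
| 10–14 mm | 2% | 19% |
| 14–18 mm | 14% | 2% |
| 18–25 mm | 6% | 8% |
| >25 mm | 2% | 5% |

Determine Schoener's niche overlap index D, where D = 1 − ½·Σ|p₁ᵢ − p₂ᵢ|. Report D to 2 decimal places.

0.60

Convert percentages to proportions (divide by 100).
Σ|p₁ᵢ − p₂ᵢ| = 0.18 + 0.05 + 0.18 + 0.03 + 0.02 + 0.17 + 0.12 + 0.02 + 0.03 = 0.80
D = 1 − ½ × 0.80 = 1 − 0.400 = 0.6000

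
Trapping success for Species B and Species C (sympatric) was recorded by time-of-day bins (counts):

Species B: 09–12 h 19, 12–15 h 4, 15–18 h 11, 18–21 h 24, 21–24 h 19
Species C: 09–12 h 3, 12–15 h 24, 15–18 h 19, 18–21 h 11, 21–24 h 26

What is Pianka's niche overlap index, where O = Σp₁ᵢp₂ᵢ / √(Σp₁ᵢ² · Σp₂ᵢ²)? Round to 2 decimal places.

Proportions for Species B (n=77): 19/77=0.2468, 4/77=0.0519, 11/77=0.1429, 24/77=0.3117, 19/77=0.2468
Proportions for Species C (n=83): 3/83=0.0361, 24/83=0.2892, 19/83=0.2289, 11/83=0.1325, 26/83=0.3133
Σ p₁ᵢp₂ᵢ = 0.008909 + 0.015009 + 0.032710 + 0.041300 + 0.077322 = 0.175250
Σp_1ᵢ² = 0.2468² + 0.0519² + 0.1429² + 0.3117² + 0.2468² = 0.060910 + 0.002694 + 0.020420 + 0.097157 + 0.060910 = 0.242091
Σp_2ᵢ² = 0.0361² + 0.2892² + 0.2289² + 0.1325² + 0.3133² = 0.001303 + 0.083637 + 0.052395 + 0.017556 + 0.098157 = 0.253048
O = 0.175250 / √(0.242091 × 0.253048) = 0.175250 / 0.2475089 = 0.7081

0.71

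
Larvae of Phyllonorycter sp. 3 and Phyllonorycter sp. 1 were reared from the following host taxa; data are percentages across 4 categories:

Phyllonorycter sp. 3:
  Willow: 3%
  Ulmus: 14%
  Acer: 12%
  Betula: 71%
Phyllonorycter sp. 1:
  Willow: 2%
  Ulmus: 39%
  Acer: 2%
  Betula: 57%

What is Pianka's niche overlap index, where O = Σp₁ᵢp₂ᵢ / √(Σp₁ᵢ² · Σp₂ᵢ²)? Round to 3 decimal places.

0.911

Convert percentages to proportions (divide by 100).
Σ p₁ᵢp₂ᵢ = 0.0006 + 0.0546 + 0.0024 + 0.4047 = 0.4623
Σp_1ᵢ² = 0.03² + 0.14² + 0.12² + 0.71² = 0.0009 + 0.0196 + 0.0144 + 0.5041 = 0.5390
Σp_2ᵢ² = 0.02² + 0.39² + 0.02² + 0.57² = 0.0004 + 0.1521 + 0.0004 + 0.3249 = 0.4778
O = 0.4623 / √(0.5390 × 0.4778) = 0.4623 / 0.507478 = 0.91098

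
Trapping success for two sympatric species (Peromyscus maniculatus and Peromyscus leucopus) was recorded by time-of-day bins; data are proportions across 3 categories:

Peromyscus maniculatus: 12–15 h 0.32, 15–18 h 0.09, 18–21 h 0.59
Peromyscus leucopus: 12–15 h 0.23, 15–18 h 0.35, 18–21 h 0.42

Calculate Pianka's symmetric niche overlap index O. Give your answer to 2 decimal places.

0.88

Σ p₁ᵢp₂ᵢ = 0.0736 + 0.0315 + 0.2478 = 0.3529
Σp_1ᵢ² = 0.32² + 0.09² + 0.59² = 0.1024 + 0.0081 + 0.3481 = 0.4586
Σp_2ᵢ² = 0.23² + 0.35² + 0.42² = 0.0529 + 0.1225 + 0.1764 = 0.3518
O = 0.3529 / √(0.4586 × 0.3518) = 0.3529 / 0.40167 = 0.8786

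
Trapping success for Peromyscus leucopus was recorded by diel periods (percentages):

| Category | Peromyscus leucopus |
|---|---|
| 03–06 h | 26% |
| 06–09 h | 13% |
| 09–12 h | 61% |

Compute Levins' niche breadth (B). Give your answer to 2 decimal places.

Convert percentages to proportions (divide by 100).
Σpᵢ² = 0.26² + 0.13² + 0.61² = 0.0676 + 0.0169 + 0.3721 = 0.4566
B = 1 / 0.4566 = 2.1901

2.19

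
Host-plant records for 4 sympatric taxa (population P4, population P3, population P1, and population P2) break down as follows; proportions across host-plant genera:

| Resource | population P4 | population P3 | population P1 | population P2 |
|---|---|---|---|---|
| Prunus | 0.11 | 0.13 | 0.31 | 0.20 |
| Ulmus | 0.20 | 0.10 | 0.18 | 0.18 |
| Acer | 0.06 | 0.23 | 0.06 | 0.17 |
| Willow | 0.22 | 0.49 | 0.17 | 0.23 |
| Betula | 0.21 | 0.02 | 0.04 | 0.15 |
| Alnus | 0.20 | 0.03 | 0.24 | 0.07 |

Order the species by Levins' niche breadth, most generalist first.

Σp_P4ᵢ² = 0.11² + 0.20² + 0.06² + 0.22² + 0.21² + 0.20² = 0.0121 + 0.0400 + 0.0036 + 0.0484 + 0.0441 + 0.0400 = 0.1882
B_P4 = 1 / 0.1882 = 5.3135
Σp_P3ᵢ² = 0.13² + 0.10² + 0.23² + 0.49² + 0.02² + 0.03² = 0.0169 + 0.0100 + 0.0529 + 0.2401 + 0.0004 + 0.0009 = 0.3212
B_P3 = 1 / 0.3212 = 3.1133
Σp_P1ᵢ² = 0.31² + 0.18² + 0.06² + 0.17² + 0.04² + 0.24² = 0.0961 + 0.0324 + 0.0036 + 0.0289 + 0.0016 + 0.0576 = 0.2202
B_P1 = 1 / 0.2202 = 4.5413
Σp_P2ᵢ² = 0.20² + 0.18² + 0.17² + 0.23² + 0.15² + 0.07² = 0.0400 + 0.0324 + 0.0289 + 0.0529 + 0.0225 + 0.0049 = 0.1816
B_P2 = 1 / 0.1816 = 5.5066
Ranking by B (broadest → narrowest): population P2 (5.51) > population P4 (5.31) > population P1 (4.54) > population P3 (3.11)

population P2 > population P4 > population P1 > population P3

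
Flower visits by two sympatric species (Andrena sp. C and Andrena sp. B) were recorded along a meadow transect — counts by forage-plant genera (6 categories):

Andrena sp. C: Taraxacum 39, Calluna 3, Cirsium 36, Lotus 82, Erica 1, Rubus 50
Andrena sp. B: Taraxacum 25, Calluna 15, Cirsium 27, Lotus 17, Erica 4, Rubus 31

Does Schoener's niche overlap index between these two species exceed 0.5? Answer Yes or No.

Yes

Proportions for Andrena sp. C (n=211): 39/211=0.1848, 3/211=0.0142, 36/211=0.1706, 82/211=0.3886, 1/211=0.0047, 50/211=0.2370
Proportions for Andrena sp. B (n=119): 25/119=0.2101, 15/119=0.1261, 27/119=0.2269, 17/119=0.1429, 4/119=0.0336, 31/119=0.2605
Σ|p₁ᵢ − p₂ᵢ| = 0.0253 + 0.1119 + 0.0563 + 0.2457 + 0.0289 + 0.0235 = 0.4916
D = 1 − ½ × 0.4916 = 1 − 0.24580 = 0.75420
D = 0.75420 > 0.5 → Yes.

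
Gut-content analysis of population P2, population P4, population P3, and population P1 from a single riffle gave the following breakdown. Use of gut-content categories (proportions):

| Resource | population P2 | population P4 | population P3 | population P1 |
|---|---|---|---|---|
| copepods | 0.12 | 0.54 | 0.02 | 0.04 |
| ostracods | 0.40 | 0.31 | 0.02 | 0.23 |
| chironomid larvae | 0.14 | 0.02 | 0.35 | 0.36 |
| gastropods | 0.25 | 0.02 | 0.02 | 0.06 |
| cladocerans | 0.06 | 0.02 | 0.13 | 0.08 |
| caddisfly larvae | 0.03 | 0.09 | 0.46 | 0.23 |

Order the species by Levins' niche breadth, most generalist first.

Σp_P2ᵢ² = 0.12² + 0.40² + 0.14² + 0.25² + 0.06² + 0.03² = 0.0144 + 0.1600 + 0.0196 + 0.0625 + 0.0036 + 0.0009 = 0.2610
B_P2 = 1 / 0.2610 = 3.8314
Σp_P4ᵢ² = 0.54² + 0.31² + 0.02² + 0.02² + 0.02² + 0.09² = 0.2916 + 0.0961 + 0.0004 + 0.0004 + 0.0004 + 0.0081 = 0.3970
B_P4 = 1 / 0.3970 = 2.5189
Σp_P3ᵢ² = 0.02² + 0.02² + 0.35² + 0.02² + 0.13² + 0.46² = 0.0004 + 0.0004 + 0.1225 + 0.0004 + 0.0169 + 0.2116 = 0.3522
B_P3 = 1 / 0.3522 = 2.8393
Σp_P1ᵢ² = 0.04² + 0.23² + 0.36² + 0.06² + 0.08² + 0.23² = 0.0016 + 0.0529 + 0.1296 + 0.0036 + 0.0064 + 0.0529 = 0.2470
B_P1 = 1 / 0.2470 = 4.0486
Ranking by B (broadest → narrowest): population P1 (4.05) > population P2 (3.83) > population P3 (2.84) > population P4 (2.52)

population P1 > population P2 > population P3 > population P4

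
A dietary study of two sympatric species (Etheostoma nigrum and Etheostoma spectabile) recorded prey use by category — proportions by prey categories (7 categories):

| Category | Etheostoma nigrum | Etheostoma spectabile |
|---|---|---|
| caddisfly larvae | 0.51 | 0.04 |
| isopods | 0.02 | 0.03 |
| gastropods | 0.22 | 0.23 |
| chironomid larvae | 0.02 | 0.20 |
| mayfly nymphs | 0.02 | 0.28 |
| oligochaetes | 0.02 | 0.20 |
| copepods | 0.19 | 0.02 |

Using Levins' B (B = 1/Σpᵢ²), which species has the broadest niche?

Etheostoma spectabile

Σp_nigrᵢ² = 0.51² + 0.02² + 0.22² + 0.02² + 0.02² + 0.02² + 0.19² = 0.2601 + 0.0004 + 0.0484 + 0.0004 + 0.0004 + 0.0004 + 0.0361 = 0.3462
B_nigr = 1 / 0.3462 = 2.8885
Σp_specᵢ² = 0.04² + 0.03² + 0.23² + 0.20² + 0.28² + 0.20² + 0.02² = 0.0016 + 0.0009 + 0.0529 + 0.0400 + 0.0784 + 0.0400 + 0.0004 = 0.2142
B_spec = 1 / 0.2142 = 4.6685
Highest B → broadest niche (most generalist): Etheostoma spectabile (B = 4.67).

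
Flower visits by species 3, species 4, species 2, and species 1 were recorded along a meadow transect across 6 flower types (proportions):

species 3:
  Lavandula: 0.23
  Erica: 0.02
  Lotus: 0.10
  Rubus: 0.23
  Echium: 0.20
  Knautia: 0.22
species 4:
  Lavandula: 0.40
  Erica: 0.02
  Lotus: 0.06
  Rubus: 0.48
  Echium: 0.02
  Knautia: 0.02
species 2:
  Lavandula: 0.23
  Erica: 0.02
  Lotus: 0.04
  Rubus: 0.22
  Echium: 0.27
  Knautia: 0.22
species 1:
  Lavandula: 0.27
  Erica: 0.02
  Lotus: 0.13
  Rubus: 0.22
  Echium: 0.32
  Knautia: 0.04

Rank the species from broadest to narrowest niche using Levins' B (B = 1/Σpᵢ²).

Σp_3ᵢ² = 0.23² + 0.02² + 0.10² + 0.23² + 0.20² + 0.22² = 0.0529 + 0.0004 + 0.0100 + 0.0529 + 0.0400 + 0.0484 = 0.2046
B_3 = 1 / 0.2046 = 4.8876
Σp_4ᵢ² = 0.40² + 0.02² + 0.06² + 0.48² + 0.02² + 0.02² = 0.1600 + 0.0004 + 0.0036 + 0.2304 + 0.0004 + 0.0004 = 0.3952
B_4 = 1 / 0.3952 = 2.5304
Σp_2ᵢ² = 0.23² + 0.02² + 0.04² + 0.22² + 0.27² + 0.22² = 0.0529 + 0.0004 + 0.0016 + 0.0484 + 0.0729 + 0.0484 = 0.2246
B_2 = 1 / 0.2246 = 4.4524
Σp_1ᵢ² = 0.27² + 0.02² + 0.13² + 0.22² + 0.32² + 0.04² = 0.0729 + 0.0004 + 0.0169 + 0.0484 + 0.1024 + 0.0016 = 0.2426
B_1 = 1 / 0.2426 = 4.1220
Ranking by B (broadest → narrowest): species 3 (4.89) > species 2 (4.45) > species 1 (4.12) > species 4 (2.53)

species 3 > species 2 > species 1 > species 4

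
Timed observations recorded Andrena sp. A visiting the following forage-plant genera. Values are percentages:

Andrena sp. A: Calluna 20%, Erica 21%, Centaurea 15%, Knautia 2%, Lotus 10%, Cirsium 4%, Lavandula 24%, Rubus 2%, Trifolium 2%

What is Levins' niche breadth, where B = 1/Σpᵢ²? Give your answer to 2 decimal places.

Convert percentages to proportions (divide by 100).
Σpᵢ² = 0.20² + 0.21² + 0.15² + 0.02² + 0.10² + 0.04² + 0.24² + 0.02² + 0.02² = 0.0400 + 0.0441 + 0.0225 + 0.0004 + 0.0100 + 0.0016 + 0.0576 + 0.0004 + 0.0004 = 0.1770
B = 1 / 0.1770 = 5.6497

5.65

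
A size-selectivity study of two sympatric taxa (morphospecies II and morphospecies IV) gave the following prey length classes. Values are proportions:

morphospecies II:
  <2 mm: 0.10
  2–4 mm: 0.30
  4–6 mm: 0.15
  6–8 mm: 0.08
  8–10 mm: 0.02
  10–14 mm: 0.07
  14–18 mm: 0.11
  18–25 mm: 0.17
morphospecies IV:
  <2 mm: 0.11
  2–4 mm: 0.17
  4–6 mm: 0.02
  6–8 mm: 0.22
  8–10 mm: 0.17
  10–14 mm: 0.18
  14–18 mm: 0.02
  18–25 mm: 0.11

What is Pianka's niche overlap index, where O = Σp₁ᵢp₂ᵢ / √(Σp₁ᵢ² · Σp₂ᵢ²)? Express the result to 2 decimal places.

Σ p₁ᵢp₂ᵢ = 0.0110 + 0.0510 + 0.0030 + 0.0176 + 0.0034 + 0.0126 + 0.0022 + 0.0187 = 0.1195
Σp_1ᵢ² = 0.10² + 0.30² + 0.15² + 0.08² + 0.02² + 0.07² + 0.11² + 0.17² = 0.0100 + 0.0900 + 0.0225 + 0.0064 + 0.0004 + 0.0049 + 0.0121 + 0.0289 = 0.1752
Σp_2ᵢ² = 0.11² + 0.17² + 0.02² + 0.22² + 0.17² + 0.18² + 0.02² + 0.11² = 0.0121 + 0.0289 + 0.0004 + 0.0484 + 0.0289 + 0.0324 + 0.0004 + 0.0121 = 0.1636
O = 0.1195 / √(0.1752 × 0.1636) = 0.1195 / 0.16930 = 0.7058

0.71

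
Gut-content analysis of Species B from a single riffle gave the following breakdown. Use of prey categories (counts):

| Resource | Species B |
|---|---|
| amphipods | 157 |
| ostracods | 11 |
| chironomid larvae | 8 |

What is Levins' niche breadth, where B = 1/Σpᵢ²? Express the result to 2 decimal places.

Proportions for Species B (n=176): 157/176=0.8920, 11/176=0.0625, 8/176=0.0455
Σpᵢ² = 0.8920² + 0.0625² + 0.0455² = 0.795664 + 0.003906 + 0.002070 = 0.801640
B = 1 / 0.801640 = 1.2474

1.25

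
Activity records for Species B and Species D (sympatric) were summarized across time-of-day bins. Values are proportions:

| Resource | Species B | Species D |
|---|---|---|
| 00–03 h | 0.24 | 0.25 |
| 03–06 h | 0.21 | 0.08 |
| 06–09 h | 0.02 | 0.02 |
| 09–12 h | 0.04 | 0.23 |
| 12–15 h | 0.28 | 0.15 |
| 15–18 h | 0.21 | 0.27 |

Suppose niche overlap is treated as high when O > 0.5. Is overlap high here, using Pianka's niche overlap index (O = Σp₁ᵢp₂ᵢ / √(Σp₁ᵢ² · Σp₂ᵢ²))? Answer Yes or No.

Yes

Σ p₁ᵢp₂ᵢ = 0.0600 + 0.0168 + 0.0004 + 0.0092 + 0.0420 + 0.0567 = 0.1851
Σp_1ᵢ² = 0.24² + 0.21² + 0.02² + 0.04² + 0.28² + 0.21² = 0.0576 + 0.0441 + 0.0004 + 0.0016 + 0.0784 + 0.0441 = 0.2262
Σp_2ᵢ² = 0.25² + 0.08² + 0.02² + 0.23² + 0.15² + 0.27² = 0.0625 + 0.0064 + 0.0004 + 0.0529 + 0.0225 + 0.0729 = 0.2176
O = 0.1851 / √(0.2262 × 0.2176) = 0.1851 / 0.22186 = 0.8343
O = 0.8343 > 0.5 → Yes.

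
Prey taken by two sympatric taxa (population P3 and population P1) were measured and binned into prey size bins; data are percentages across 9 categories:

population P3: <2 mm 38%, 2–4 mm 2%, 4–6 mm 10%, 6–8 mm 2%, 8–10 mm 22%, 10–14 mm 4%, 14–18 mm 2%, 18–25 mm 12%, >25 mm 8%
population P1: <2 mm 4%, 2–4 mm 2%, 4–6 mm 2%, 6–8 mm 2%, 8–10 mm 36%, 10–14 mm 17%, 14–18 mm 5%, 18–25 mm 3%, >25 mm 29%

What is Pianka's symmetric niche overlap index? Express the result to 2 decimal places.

Convert percentages to proportions (divide by 100).
Σ p₁ᵢp₂ᵢ = 0.0152 + 0.0004 + 0.0020 + 0.0004 + 0.0792 + 0.0068 + 0.0010 + 0.0036 + 0.0232 = 0.1318
Σp_1ᵢ² = 0.38² + 0.02² + 0.10² + 0.02² + 0.22² + 0.04² + 0.02² + 0.12² + 0.08² = 0.1444 + 0.0004 + 0.0100 + 0.0004 + 0.0484 + 0.0016 + 0.0004 + 0.0144 + 0.0064 = 0.2264
Σp_2ᵢ² = 0.04² + 0.02² + 0.02² + 0.02² + 0.36² + 0.17² + 0.05² + 0.03² + 0.29² = 0.0016 + 0.0004 + 0.0004 + 0.0004 + 0.1296 + 0.0289 + 0.0025 + 0.0009 + 0.0841 = 0.2488
O = 0.1318 / √(0.2264 × 0.2488) = 0.1318 / 0.23734 = 0.5553

0.56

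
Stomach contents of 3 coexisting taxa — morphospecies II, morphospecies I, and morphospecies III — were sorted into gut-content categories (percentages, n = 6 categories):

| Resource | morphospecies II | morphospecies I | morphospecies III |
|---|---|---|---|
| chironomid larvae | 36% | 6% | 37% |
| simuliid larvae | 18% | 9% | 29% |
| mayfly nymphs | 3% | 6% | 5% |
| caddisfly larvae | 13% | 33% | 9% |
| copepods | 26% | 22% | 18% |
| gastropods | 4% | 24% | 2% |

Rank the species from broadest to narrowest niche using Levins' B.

Convert percentages to proportions (divide by 100).
Σp_IIᵢ² = 0.36² + 0.18² + 0.03² + 0.13² + 0.26² + 0.04² = 0.1296 + 0.0324 + 0.0009 + 0.0169 + 0.0676 + 0.0016 = 0.2490
B_II = 1 / 0.2490 = 4.0161
Σp_Iᵢ² = 0.06² + 0.09² + 0.06² + 0.33² + 0.22² + 0.24² = 0.0036 + 0.0081 + 0.0036 + 0.1089 + 0.0484 + 0.0576 = 0.2302
B_I = 1 / 0.2302 = 4.3440
Σp_IIIᵢ² = 0.37² + 0.29² + 0.05² + 0.09² + 0.18² + 0.02² = 0.1369 + 0.0841 + 0.0025 + 0.0081 + 0.0324 + 0.0004 = 0.2644
B_III = 1 / 0.2644 = 3.7821
Ranking by B (broadest → narrowest): morphospecies I (4.34) > morphospecies II (4.02) > morphospecies III (3.78)

morphospecies I > morphospecies II > morphospecies III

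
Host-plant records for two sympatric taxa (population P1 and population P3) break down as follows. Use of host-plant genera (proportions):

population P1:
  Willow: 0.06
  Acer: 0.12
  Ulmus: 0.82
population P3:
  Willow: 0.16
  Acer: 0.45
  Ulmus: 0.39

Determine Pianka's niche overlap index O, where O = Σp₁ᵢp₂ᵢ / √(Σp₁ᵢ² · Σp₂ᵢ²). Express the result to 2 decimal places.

0.75

Σ p₁ᵢp₂ᵢ = 0.0096 + 0.0540 + 0.3198 = 0.3834
Σp_1ᵢ² = 0.06² + 0.12² + 0.82² = 0.0036 + 0.0144 + 0.6724 = 0.6904
Σp_2ᵢ² = 0.16² + 0.45² + 0.39² = 0.0256 + 0.2025 + 0.1521 = 0.3802
O = 0.3834 / √(0.6904 × 0.3802) = 0.3834 / 0.51234 = 0.7483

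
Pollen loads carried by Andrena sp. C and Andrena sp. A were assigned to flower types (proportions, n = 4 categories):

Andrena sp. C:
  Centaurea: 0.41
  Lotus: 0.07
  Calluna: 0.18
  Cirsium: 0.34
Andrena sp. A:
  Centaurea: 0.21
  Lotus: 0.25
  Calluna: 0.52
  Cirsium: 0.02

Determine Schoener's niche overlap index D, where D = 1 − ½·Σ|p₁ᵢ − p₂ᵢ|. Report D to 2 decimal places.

0.48

Σ|p₁ᵢ − p₂ᵢ| = 0.20 + 0.18 + 0.34 + 0.32 = 1.04
D = 1 − ½ × 1.04 = 1 − 0.520 = 0.4800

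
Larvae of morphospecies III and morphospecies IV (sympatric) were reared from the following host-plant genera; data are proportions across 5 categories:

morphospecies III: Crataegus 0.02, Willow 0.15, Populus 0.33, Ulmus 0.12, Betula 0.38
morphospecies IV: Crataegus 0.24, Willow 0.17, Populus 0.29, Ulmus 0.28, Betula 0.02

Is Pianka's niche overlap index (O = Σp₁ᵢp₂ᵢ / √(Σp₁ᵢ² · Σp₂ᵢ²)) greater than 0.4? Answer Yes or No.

Yes

Σ p₁ᵢp₂ᵢ = 0.0048 + 0.0255 + 0.0957 + 0.0336 + 0.0076 = 0.1672
Σp_1ᵢ² = 0.02² + 0.15² + 0.33² + 0.12² + 0.38² = 0.0004 + 0.0225 + 0.1089 + 0.0144 + 0.1444 = 0.2906
Σp_2ᵢ² = 0.24² + 0.17² + 0.29² + 0.28² + 0.02² = 0.0576 + 0.0289 + 0.0841 + 0.0784 + 0.0004 = 0.2494
O = 0.1672 / √(0.2906 × 0.2494) = 0.1672 / 0.26921 = 0.6211
O = 0.6211 > 0.4 → Yes.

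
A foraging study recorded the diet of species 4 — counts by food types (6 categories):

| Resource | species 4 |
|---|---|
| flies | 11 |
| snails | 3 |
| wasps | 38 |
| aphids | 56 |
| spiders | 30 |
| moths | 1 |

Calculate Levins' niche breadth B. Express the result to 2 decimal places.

Proportions for species 4 (n=139): 11/139=0.0791, 3/139=0.0216, 38/139=0.2734, 56/139=0.4029, 30/139=0.2158, 1/139=0.0072
Σpᵢ² = 0.0791² + 0.0216² + 0.2734² + 0.4029² + 0.2158² + 0.0072² = 0.006257 + 0.000467 + 0.074748 + 0.162328 + 0.046570 + 0.000052 = 0.290422
B = 1 / 0.290422 = 3.4433

3.44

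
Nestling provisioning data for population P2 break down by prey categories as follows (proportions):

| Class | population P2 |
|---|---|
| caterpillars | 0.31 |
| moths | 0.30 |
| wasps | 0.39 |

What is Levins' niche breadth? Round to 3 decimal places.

2.957

Σpᵢ² = 0.31² + 0.30² + 0.39² = 0.0961 + 0.0900 + 0.1521 = 0.3382
B = 1 / 0.3382 = 2.95683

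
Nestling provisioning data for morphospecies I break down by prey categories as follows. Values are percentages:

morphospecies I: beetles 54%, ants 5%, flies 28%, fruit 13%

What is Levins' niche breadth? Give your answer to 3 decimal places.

Convert percentages to proportions (divide by 100).
Σpᵢ² = 0.54² + 0.05² + 0.28² + 0.13² = 0.2916 + 0.0025 + 0.0784 + 0.0169 = 0.3894
B = 1 / 0.3894 = 2.56805

2.568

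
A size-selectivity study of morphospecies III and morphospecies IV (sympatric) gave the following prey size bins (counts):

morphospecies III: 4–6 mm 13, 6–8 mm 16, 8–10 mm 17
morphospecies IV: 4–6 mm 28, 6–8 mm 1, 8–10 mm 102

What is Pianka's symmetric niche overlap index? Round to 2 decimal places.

Proportions for morphospecies III (n=46): 13/46=0.2826, 16/46=0.3478, 17/46=0.3696
Proportions for morphospecies IV (n=131): 28/131=0.2137, 1/131=0.0076, 102/131=0.7786
Σ p₁ᵢp₂ᵢ = 0.060392 + 0.002643 + 0.287771 = 0.350806
Σp_1ᵢ² = 0.2826² + 0.3478² + 0.3696² = 0.079863 + 0.120965 + 0.136604 = 0.337432
Σp_2ᵢ² = 0.2137² + 0.0076² + 0.7786² = 0.045668 + 0.000058 + 0.606218 = 0.651944
O = 0.350806 / √(0.337432 × 0.651944) = 0.350806 / 0.4690275 = 0.7479

0.75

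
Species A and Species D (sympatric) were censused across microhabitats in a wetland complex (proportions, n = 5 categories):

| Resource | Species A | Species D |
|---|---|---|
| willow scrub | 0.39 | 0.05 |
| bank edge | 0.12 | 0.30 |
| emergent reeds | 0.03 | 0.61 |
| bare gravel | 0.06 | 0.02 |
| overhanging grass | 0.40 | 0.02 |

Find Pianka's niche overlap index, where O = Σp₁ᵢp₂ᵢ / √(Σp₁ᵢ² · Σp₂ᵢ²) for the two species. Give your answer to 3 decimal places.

Σ p₁ᵢp₂ᵢ = 0.0195 + 0.0360 + 0.0183 + 0.0012 + 0.0080 = 0.0830
Σp_1ᵢ² = 0.39² + 0.12² + 0.03² + 0.06² + 0.40² = 0.1521 + 0.0144 + 0.0009 + 0.0036 + 0.1600 = 0.3310
Σp_2ᵢ² = 0.05² + 0.30² + 0.61² + 0.02² + 0.02² = 0.0025 + 0.0900 + 0.3721 + 0.0004 + 0.0004 = 0.4654
O = 0.0830 / √(0.3310 × 0.4654) = 0.0830 / 0.392489 = 0.21147

0.211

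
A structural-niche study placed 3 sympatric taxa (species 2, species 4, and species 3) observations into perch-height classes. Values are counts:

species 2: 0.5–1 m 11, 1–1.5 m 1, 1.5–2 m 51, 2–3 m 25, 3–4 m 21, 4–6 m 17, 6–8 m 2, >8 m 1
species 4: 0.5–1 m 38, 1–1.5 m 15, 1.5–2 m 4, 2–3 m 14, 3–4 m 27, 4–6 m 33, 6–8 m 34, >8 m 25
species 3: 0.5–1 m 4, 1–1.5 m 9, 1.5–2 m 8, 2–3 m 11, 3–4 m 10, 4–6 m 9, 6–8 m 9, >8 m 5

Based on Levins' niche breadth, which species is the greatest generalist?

Proportions for species 2 (n=129): 11/129=0.0853, 1/129=0.0078, 51/129=0.3953, 25/129=0.1938, 21/129=0.1628, 17/129=0.1318, 2/129=0.0155, 1/129=0.0078
Proportions for species 4 (n=190): 38/190=0.2000, 15/190=0.0789, 4/190=0.0211, 14/190=0.0737, 27/190=0.1421, 33/190=0.1737, 34/190=0.1789, 25/190=0.1316
Proportions for species 3 (n=65): 4/65=0.0615, 9/65=0.1385, 8/65=0.1231, 11/65=0.1692, 10/65=0.1538, 9/65=0.1385, 9/65=0.1385, 5/65=0.0769
Σp_2ᵢ² = 0.0853² + 0.0078² + 0.3953² + 0.1938² + 0.1628² + 0.1318² + 0.0155² + 0.0078² = 0.007276 + 0.000061 + 0.156262 + 0.037558 + 0.026504 + 0.017371 + 0.000240 + 0.000061 = 0.245333
B_2 = 1 / 0.245333 = 4.0761
Σp_4ᵢ² = 0.2000² + 0.0789² + 0.0211² + 0.0737² + 0.1421² + 0.1737² + 0.1789² + 0.1316² = 0.040000 + 0.006225 + 0.000445 + 0.005432 + 0.020192 + 0.030172 + 0.032005 + 0.017319 = 0.151790
B_4 = 1 / 0.151790 = 6.5880
Σp_3ᵢ² = 0.0615² + 0.1385² + 0.1231² + 0.1692² + 0.1538² + 0.1385² + 0.1385² + 0.0769² = 0.003782 + 0.019182 + 0.015154 + 0.028629 + 0.023654 + 0.019182 + 0.019182 + 0.005914 = 0.134679
B_3 = 1 / 0.134679 = 7.4251
Highest B → broadest niche (most generalist): species 3 (B = 7.43).

species 3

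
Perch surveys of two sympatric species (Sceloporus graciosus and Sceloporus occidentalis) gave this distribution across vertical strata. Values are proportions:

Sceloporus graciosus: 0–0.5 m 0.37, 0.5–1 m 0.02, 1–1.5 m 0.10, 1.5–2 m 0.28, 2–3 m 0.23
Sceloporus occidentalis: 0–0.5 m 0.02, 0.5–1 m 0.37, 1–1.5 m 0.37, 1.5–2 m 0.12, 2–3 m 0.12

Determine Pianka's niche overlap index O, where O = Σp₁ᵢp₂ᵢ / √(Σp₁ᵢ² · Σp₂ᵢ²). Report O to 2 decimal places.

0.39

Σ p₁ᵢp₂ᵢ = 0.0074 + 0.0074 + 0.0370 + 0.0336 + 0.0276 = 0.1130
Σp_1ᵢ² = 0.37² + 0.02² + 0.10² + 0.28² + 0.23² = 0.1369 + 0.0004 + 0.0100 + 0.0784 + 0.0529 = 0.2786
Σp_2ᵢ² = 0.02² + 0.37² + 0.37² + 0.12² + 0.12² = 0.0004 + 0.1369 + 0.1369 + 0.0144 + 0.0144 = 0.3030
O = 0.1130 / √(0.2786 × 0.3030) = 0.1130 / 0.29054 = 0.3889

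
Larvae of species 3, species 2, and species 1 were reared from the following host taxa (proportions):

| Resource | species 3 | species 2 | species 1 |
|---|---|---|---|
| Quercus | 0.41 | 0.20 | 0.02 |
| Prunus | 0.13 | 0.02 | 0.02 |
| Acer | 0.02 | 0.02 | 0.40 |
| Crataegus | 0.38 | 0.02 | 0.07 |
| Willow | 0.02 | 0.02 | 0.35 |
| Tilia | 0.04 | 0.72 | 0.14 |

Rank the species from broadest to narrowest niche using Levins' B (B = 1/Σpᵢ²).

species 1 > species 3 > species 2

Σp_3ᵢ² = 0.41² + 0.13² + 0.02² + 0.38² + 0.02² + 0.04² = 0.1681 + 0.0169 + 0.0004 + 0.1444 + 0.0004 + 0.0016 = 0.3318
B_3 = 1 / 0.3318 = 3.0139
Σp_2ᵢ² = 0.20² + 0.02² + 0.02² + 0.02² + 0.02² + 0.72² = 0.0400 + 0.0004 + 0.0004 + 0.0004 + 0.0004 + 0.5184 = 0.5600
B_2 = 1 / 0.5600 = 1.7857
Σp_1ᵢ² = 0.02² + 0.02² + 0.40² + 0.07² + 0.35² + 0.14² = 0.0004 + 0.0004 + 0.1600 + 0.0049 + 0.1225 + 0.0196 = 0.3078
B_1 = 1 / 0.3078 = 3.2489
Ranking by B (broadest → narrowest): species 1 (3.25) > species 3 (3.01) > species 2 (1.79)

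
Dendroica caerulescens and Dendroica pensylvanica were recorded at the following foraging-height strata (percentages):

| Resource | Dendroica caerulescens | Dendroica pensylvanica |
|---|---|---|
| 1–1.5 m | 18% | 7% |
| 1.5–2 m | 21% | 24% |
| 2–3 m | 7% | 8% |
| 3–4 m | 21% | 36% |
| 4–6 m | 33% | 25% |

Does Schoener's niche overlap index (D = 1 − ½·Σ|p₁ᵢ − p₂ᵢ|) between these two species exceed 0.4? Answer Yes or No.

Convert percentages to proportions (divide by 100).
Σ|p₁ᵢ − p₂ᵢ| = 0.11 + 0.03 + 0.01 + 0.15 + 0.08 = 0.38
D = 1 − ½ × 0.38 = 1 − 0.190 = 0.8100
D = 0.8100 > 0.4 → Yes.

Yes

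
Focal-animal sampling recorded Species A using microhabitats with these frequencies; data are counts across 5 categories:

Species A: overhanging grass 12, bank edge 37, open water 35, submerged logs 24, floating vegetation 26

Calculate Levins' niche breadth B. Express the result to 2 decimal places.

Proportions for Species A (n=134): 12/134=0.0896, 37/134=0.2761, 35/134=0.2612, 24/134=0.1791, 26/134=0.1940
Σpᵢ² = 0.0896² + 0.2761² + 0.2612² + 0.1791² + 0.1940² = 0.008028 + 0.076231 + 0.068225 + 0.032077 + 0.037636 = 0.222197
B = 1 / 0.222197 = 4.5005

4.50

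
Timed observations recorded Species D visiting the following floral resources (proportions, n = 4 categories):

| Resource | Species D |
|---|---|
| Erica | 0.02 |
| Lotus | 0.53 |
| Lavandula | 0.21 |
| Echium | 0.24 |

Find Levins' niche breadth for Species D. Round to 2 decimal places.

Σpᵢ² = 0.02² + 0.53² + 0.21² + 0.24² = 0.0004 + 0.2809 + 0.0441 + 0.0576 = 0.3830
B = 1 / 0.3830 = 2.6110

2.61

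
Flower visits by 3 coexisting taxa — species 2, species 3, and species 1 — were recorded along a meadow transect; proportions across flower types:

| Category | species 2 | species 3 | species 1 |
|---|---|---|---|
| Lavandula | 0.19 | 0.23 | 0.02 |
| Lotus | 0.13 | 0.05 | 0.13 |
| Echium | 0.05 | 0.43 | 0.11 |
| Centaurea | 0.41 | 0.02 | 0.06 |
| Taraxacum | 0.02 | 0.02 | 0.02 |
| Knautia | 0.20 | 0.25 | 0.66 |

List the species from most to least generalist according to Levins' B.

species 2 > species 3 > species 1

Σp_2ᵢ² = 0.19² + 0.13² + 0.05² + 0.41² + 0.02² + 0.20² = 0.0361 + 0.0169 + 0.0025 + 0.1681 + 0.0004 + 0.0400 = 0.2640
B_2 = 1 / 0.2640 = 3.7879
Σp_3ᵢ² = 0.23² + 0.05² + 0.43² + 0.02² + 0.02² + 0.25² = 0.0529 + 0.0025 + 0.1849 + 0.0004 + 0.0004 + 0.0625 = 0.3036
B_3 = 1 / 0.3036 = 3.2938
Σp_1ᵢ² = 0.02² + 0.13² + 0.11² + 0.06² + 0.02² + 0.66² = 0.0004 + 0.0169 + 0.0121 + 0.0036 + 0.0004 + 0.4356 = 0.4690
B_1 = 1 / 0.4690 = 2.1322
Ranking by B (broadest → narrowest): species 2 (3.79) > species 3 (3.29) > species 1 (2.13)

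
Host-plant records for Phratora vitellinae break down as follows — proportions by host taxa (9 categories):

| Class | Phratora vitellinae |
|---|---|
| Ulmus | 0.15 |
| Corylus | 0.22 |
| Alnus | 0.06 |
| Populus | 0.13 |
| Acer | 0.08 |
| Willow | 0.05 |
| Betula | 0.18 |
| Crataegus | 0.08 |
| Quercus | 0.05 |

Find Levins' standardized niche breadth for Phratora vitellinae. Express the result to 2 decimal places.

0.76

Σpᵢ² = 0.15² + 0.22² + 0.06² + 0.13² + 0.08² + 0.05² + 0.18² + 0.08² + 0.05² = 0.0225 + 0.0484 + 0.0036 + 0.0169 + 0.0064 + 0.0025 + 0.0324 + 0.0064 + 0.0025 = 0.1416
B = 1 / 0.1416 = 7.0621
Bₛ = (B − 1)/(n − 1) = (7.0621 − 1)/(9 − 1) = 6.0621/8 = 0.7578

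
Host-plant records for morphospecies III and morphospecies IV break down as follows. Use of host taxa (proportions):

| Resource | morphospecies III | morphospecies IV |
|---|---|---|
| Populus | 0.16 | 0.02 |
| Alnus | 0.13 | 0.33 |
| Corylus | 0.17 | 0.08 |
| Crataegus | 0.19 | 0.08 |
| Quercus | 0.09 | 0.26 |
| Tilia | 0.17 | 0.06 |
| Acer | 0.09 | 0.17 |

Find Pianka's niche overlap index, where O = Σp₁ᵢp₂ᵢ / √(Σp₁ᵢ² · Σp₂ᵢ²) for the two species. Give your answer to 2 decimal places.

0.67

Σ p₁ᵢp₂ᵢ = 0.0032 + 0.0429 + 0.0136 + 0.0152 + 0.0234 + 0.0102 + 0.0153 = 0.1238
Σp_1ᵢ² = 0.16² + 0.13² + 0.17² + 0.19² + 0.09² + 0.17² + 0.09² = 0.0256 + 0.0169 + 0.0289 + 0.0361 + 0.0081 + 0.0289 + 0.0081 = 0.1526
Σp_2ᵢ² = 0.02² + 0.33² + 0.08² + 0.08² + 0.26² + 0.06² + 0.17² = 0.0004 + 0.1089 + 0.0064 + 0.0064 + 0.0676 + 0.0036 + 0.0289 = 0.2222
O = 0.1238 / √(0.1526 × 0.2222) = 0.1238 / 0.18414 = 0.6723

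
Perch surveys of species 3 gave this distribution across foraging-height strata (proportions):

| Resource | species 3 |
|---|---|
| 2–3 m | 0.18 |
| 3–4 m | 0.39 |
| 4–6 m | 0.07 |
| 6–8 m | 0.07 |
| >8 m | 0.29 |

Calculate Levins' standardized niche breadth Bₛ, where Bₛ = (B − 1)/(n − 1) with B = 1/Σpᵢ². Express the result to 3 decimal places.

Σpᵢ² = 0.18² + 0.39² + 0.07² + 0.07² + 0.29² = 0.0324 + 0.1521 + 0.0049 + 0.0049 + 0.0841 = 0.2784
B = 1 / 0.2784 = 3.59195
Bₛ = (B − 1)/(n − 1) = (3.59195 − 1)/(5 − 1) = 2.59195/4 = 0.64799

0.648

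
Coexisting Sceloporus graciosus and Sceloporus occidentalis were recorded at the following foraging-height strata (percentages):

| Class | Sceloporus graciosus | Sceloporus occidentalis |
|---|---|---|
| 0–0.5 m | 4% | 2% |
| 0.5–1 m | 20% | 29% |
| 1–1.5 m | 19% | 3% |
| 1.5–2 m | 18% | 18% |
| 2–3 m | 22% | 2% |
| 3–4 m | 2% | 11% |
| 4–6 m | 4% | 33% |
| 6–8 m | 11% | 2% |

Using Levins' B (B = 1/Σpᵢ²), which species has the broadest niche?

Convert percentages to proportions (divide by 100).
Σp_gracᵢ² = 0.04² + 0.20² + 0.19² + 0.18² + 0.22² + 0.02² + 0.04² + 0.11² = 0.0016 + 0.0400 + 0.0361 + 0.0324 + 0.0484 + 0.0004 + 0.0016 + 0.0121 = 0.1726
B_grac = 1 / 0.1726 = 5.7937
Σp_occiᵢ² = 0.02² + 0.29² + 0.03² + 0.18² + 0.02² + 0.11² + 0.33² + 0.02² = 0.0004 + 0.0841 + 0.0009 + 0.0324 + 0.0004 + 0.0121 + 0.1089 + 0.0004 = 0.2396
B_occi = 1 / 0.2396 = 4.1736
Highest B → broadest niche (most generalist): Sceloporus graciosus (B = 5.79).

Sceloporus graciosus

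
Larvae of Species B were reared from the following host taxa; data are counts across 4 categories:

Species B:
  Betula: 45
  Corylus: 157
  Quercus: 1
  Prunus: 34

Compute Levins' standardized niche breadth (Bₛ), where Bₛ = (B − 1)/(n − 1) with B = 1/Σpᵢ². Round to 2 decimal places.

0.34

Proportions for Species B (n=237): 45/237=0.1899, 157/237=0.6624, 1/237=0.0042, 34/237=0.1435
Σpᵢ² = 0.1899² + 0.6624² + 0.0042² + 0.1435² = 0.036062 + 0.438774 + 0.000018 + 0.020592 = 0.495446
B = 1 / 0.495446 = 2.0184
Bₛ = (B − 1)/(n − 1) = (2.0184 − 1)/(4 − 1) = 1.0184/3 = 0.3395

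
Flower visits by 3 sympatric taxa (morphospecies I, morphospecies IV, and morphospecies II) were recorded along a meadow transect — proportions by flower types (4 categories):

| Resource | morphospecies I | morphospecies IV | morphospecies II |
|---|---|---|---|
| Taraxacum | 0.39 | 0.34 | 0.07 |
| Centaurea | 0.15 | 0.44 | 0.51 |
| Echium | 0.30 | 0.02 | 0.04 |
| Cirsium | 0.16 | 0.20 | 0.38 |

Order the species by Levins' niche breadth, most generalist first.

morphospecies I > morphospecies IV > morphospecies II

Σp_Iᵢ² = 0.39² + 0.15² + 0.30² + 0.16² = 0.1521 + 0.0225 + 0.0900 + 0.0256 = 0.2902
B_I = 1 / 0.2902 = 3.4459
Σp_IVᵢ² = 0.34² + 0.44² + 0.02² + 0.20² = 0.1156 + 0.1936 + 0.0004 + 0.0400 = 0.3496
B_IV = 1 / 0.3496 = 2.8604
Σp_IIᵢ² = 0.07² + 0.51² + 0.04² + 0.38² = 0.0049 + 0.2601 + 0.0016 + 0.1444 = 0.4110
B_II = 1 / 0.4110 = 2.4331
Ranking by B (broadest → narrowest): morphospecies I (3.45) > morphospecies IV (2.86) > morphospecies II (2.43)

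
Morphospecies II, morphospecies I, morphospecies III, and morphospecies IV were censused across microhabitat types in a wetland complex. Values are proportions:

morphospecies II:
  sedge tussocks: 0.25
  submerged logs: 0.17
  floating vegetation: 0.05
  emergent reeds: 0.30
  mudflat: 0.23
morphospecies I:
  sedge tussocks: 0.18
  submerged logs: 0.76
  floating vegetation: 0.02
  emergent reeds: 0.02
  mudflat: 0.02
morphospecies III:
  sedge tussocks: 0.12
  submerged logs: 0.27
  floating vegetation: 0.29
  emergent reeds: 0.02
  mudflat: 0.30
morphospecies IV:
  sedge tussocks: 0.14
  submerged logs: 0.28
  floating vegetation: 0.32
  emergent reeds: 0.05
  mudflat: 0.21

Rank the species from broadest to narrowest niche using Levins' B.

morphospecies II > morphospecies IV > morphospecies III > morphospecies I

Σp_IIᵢ² = 0.25² + 0.17² + 0.05² + 0.30² + 0.23² = 0.0625 + 0.0289 + 0.0025 + 0.0900 + 0.0529 = 0.2368
B_II = 1 / 0.2368 = 4.2230
Σp_Iᵢ² = 0.18² + 0.76² + 0.02² + 0.02² + 0.02² = 0.0324 + 0.5776 + 0.0004 + 0.0004 + 0.0004 = 0.6112
B_I = 1 / 0.6112 = 1.6361
Σp_IIIᵢ² = 0.12² + 0.27² + 0.29² + 0.02² + 0.30² = 0.0144 + 0.0729 + 0.0841 + 0.0004 + 0.0900 = 0.2618
B_III = 1 / 0.2618 = 3.8197
Σp_IVᵢ² = 0.14² + 0.28² + 0.32² + 0.05² + 0.21² = 0.0196 + 0.0784 + 0.1024 + 0.0025 + 0.0441 = 0.2470
B_IV = 1 / 0.2470 = 4.0486
Ranking by B (broadest → narrowest): morphospecies II (4.22) > morphospecies IV (4.05) > morphospecies III (3.82) > morphospecies I (1.64)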